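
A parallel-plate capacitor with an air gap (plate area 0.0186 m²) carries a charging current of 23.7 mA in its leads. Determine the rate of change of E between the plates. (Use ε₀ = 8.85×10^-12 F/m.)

1.44×10^11 V/(m·s)

By continuity, I_d in the gap equals the 23.7 mA flowing in the wire.
Then dE/dt = I_d/(ε₀A) = 1.44×10^11 V/(m·s).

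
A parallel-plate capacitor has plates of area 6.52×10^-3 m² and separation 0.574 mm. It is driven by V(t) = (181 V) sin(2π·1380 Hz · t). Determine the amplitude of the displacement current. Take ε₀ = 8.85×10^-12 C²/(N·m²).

1.58×10^-4 A

(dE/dt)_max = V₀ω/d = 2.734×10^9 V/(m·s); ω = 2πf = 8671 rad/s.
I_d,max = ε₀ A (dE/dt)_max = (8.85×10^-12)(6.52×10^-3)(2.734×10^9) = 1.58×10^-4 A.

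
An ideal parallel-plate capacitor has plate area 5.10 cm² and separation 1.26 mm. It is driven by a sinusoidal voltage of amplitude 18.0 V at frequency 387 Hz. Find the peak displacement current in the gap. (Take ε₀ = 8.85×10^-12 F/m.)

1.57×10^-7 A

The displacement current equals the conduction current C dV/dt, which peaks at C V₀ ω.
With C = ε₀A/d = (8.85×10^-12)(5.10×10^-4)/(1.26×10^-3) = 3.582×10^-12 F and ω = 2πf = 2432 rad/s, I_d,max = (3.582×10^-12)(18.0)(2432) = 1.57×10^-7 A.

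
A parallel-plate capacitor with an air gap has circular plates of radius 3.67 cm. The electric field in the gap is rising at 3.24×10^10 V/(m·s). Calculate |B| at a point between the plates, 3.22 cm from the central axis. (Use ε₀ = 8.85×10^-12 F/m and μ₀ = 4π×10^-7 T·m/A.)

5.80×10^-9 T

Through the whole plate area (πR² = 4.231×10^-3 m²), I_d = ε₀ πR² dE/dt = 1.213×10^-3 A.
For r < R the Ampère–Maxwell law gives B(2πr) = μ₀ I_d (r²/R²), so B = μ₀ I_d r/(2πR²) = (4π×10^-7)(1.213×10^-3)(0.0322)/(2π·0.0367²) = 5.80×10^-9 T.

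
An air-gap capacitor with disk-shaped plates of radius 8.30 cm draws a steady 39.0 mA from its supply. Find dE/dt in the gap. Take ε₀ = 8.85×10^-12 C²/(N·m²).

2.04×10^11 V/(m·s)

By continuity, I_d in the gap equals the 39.0 mA flowing in the wire.
Inverting I_d = ε₀ A dE/dt gives dE/dt = 0.0390 / (8.85×10^-12 · 0.02164) = 2.04×10^11 V/(m·s).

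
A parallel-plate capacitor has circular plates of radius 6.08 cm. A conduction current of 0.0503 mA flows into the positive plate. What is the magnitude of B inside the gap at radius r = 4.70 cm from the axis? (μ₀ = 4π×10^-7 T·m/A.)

1.28×10^-10 T

By continuity the displacement current in the gap matches the conduction current: I_d = 5.03×10^-5 A.
An Ampèrian loop of radius r encloses a fraction (r/R)² of I_d. Then B·2πr = μ₀ I_d (r/R)², giving B = μ₀ I_d r/(2πR²) = 1.28×10^-10 T.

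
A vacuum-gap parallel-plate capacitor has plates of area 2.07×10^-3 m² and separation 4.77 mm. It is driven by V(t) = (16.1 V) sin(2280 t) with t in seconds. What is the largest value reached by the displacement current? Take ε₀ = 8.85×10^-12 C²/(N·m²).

C = ε₀A/d = (8.85×10^-12)(2.07×10^-3)/(4.77×10^-3) = 3.841×10^-12 F; ω = 2280 rad/s.
I_d = C dV/dt, so |I_d|_max = C V₀ ω = (3.841×10^-12)(16.1)(2280) = 1.41×10^-7 A.

1.41×10^-7 A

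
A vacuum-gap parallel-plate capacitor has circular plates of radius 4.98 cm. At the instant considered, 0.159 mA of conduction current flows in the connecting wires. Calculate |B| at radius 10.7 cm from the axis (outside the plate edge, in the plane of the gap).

Between the plates the displacement current equals the wire current: I_d = 0.159 mA = 1.59×10^-4 A.
Outside the plates the loop encloses all of I_d, so B·2πr = μ₀ I_d and B = 2.97×10^-10 T.

2.97×10^-10 T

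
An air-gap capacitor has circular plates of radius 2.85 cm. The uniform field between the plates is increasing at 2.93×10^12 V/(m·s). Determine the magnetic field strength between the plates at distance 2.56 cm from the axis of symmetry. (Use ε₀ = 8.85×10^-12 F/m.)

4.17×10^-7 T

Through the whole plate area (πR² = 2.552×10^-3 m²), I_d = ε₀ πR² dE/dt = 0.06617 A.
∮B·dl = μ₀ I_d,enc with I_d,enc = I_d r²/R² = 0.05339 A; so B = μ₀ I_d,enc/(2πr) = 4.17×10^-7 T.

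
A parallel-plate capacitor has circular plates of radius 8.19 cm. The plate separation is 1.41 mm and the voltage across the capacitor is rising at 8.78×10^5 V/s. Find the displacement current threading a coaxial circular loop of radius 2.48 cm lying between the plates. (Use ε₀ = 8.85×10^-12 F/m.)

1.06×10^-5 A

dE/dt = (dV/dt)/d = 6.227×10^8 V/(m·s); I_d = ε₀(πR²)(dE/dt) = (8.85×10^-12)(0.02107)(6.227×10^8) = 1.161×10^-4 A.
Through an area πr² the displacement current is I_d·(πr²/πR²) = I_d (r/R)² = 1.06×10^-5 A.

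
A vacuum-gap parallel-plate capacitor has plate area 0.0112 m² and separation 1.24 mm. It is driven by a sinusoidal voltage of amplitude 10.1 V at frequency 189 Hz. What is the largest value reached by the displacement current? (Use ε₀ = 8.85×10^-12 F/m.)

The displacement current equals the conduction current C dV/dt, which peaks at C V₀ ω.
With C = ε₀A/d = (8.85×10^-12)(0.0112)/(1.24×10^-3) = 7.994×10^-11 F and ω = 2πf = 1188 rad/s, I_d,max = (7.994×10^-11)(10.1)(1188) = 9.59×10^-7 A.

9.59×10^-7 A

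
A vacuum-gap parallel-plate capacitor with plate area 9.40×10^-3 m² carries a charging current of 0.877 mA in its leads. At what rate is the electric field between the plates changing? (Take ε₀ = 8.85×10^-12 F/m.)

By continuity, I_d in the gap equals the 0.877 mA flowing in the wire.
Then dE/dt = I_d/(ε₀A) = 1.05×10^10 V/(m·s).

1.05×10^10 V/(m·s)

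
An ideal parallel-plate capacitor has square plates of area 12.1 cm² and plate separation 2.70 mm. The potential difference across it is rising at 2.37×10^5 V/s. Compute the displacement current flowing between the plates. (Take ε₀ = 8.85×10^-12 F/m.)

9.40×10^-7 A

The field between the plates is E = V/d, so dE/dt = (2.37×10^5)/(2.70×10^-3 m) = 8.778×10^7 V/(m·s).
I_d = ε₀ A (dE/dt) = (8.85×10^-12)(1.21×10^-3)(8.778×10^7) = 9.40×10^-7 A.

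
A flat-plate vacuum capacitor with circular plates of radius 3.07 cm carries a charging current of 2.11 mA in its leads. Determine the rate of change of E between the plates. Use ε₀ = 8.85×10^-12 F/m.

8.05×10^10 V/(m·s)

The displacement current between the plates equals the conduction current, I_d = 2.11 mA.
Inverting I_d = ε₀ A dE/dt gives dE/dt = 2.11×10^-3 / (8.85×10^-12 · 2.961×10^-3) = 8.05×10^10 V/(m·s).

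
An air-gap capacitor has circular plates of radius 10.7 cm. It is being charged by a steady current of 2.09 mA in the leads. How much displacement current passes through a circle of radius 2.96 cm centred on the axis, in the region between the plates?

No conduction current crosses the gap, so I_d there equals the 2.09×10^-3 A in the leads.
Since J_d is uniform, the enclosed fraction is (r/R)² = 0.07653, giving I_d,enc = 1.60×10^-4 A.

1.60×10^-4 A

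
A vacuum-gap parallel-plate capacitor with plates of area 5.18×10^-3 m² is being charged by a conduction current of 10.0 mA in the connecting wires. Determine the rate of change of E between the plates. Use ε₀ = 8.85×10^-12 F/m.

2.18×10^11 V/(m·s)

Charge continuity gives I_d = I = 0.0100 A between the plates.
Then dE/dt = I_d/(ε₀A) = 2.18×10^11 V/(m·s).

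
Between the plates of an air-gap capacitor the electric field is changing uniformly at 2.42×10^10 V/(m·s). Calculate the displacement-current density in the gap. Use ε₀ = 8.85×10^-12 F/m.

0.214 A/m²

J_d = ε₀ ∂E/∂t, so J_d = 0.214 A/m².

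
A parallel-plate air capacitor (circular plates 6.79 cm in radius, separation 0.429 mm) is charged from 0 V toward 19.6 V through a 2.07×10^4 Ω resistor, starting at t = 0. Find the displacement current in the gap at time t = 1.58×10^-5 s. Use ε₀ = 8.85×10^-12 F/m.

7.36×10^-5 A

C = ε₀A/d = (8.85×10^-12)(0.01448)/(4.29×10^-4) = 2.987×10^-10 F and τ = RC = 6.183×10^-6 s. I_d in the gap equals the RC charging current.
I_d(t) = (V₀/R) e^(−t/τ) = 9.469×10^-4 · e^(−2.555) = 7.36×10^-5 A.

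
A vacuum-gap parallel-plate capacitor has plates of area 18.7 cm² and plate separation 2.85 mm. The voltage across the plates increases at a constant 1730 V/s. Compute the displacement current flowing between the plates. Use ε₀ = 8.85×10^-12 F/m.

The field between the plates is E = V/d, so dE/dt = (1730)/(2.85×10^-3 m) = 6.070×10^5 V/(m·s).
I_d = ε₀ A (dE/dt) = (8.85×10^-12)(1.87×10^-3)(6.070×10^5) = 1.00×10^-8 A.

1.00×10^-8 A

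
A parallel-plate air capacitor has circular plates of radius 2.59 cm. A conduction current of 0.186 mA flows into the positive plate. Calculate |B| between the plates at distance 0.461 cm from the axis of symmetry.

No conduction current crosses the gap, so I_d there equals the 1.86×10^-4 A in the leads.
An Ampèrian loop of radius r encloses a fraction (r/R)² of I_d. Then B·2πr = μ₀ I_d (r/R)², giving B = μ₀ I_d r/(2πR²) = 2.56×10^-10 T.

2.56×10^-10 T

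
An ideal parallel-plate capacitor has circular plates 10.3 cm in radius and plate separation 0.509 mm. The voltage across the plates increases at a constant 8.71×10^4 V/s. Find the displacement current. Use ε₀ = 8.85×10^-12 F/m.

5.05×10^-5 A

E = V/d so dE/dt = (dV/dt)/d = 1.711×10^8 V/(m·s), and I_d = ε₀ A dE/dt = (8.85×10^-12)(0.03333)(1.711×10^8) = 5.05×10^-5 A.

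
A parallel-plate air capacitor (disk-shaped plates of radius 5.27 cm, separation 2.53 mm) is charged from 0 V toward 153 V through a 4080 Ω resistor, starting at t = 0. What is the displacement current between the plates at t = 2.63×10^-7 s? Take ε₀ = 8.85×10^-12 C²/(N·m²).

4.54×10^-3 A

C = ε₀A/d = (8.85×10^-12)(8.725×10^-3)/(2.53×10^-3) = 3.052×10^-11 F, so τ = RC = 1.245×10^-7 s.
The conduction current is I(t) = (V₀/R) e^(−t/τ), and the displacement current between the plates equals it.
t/τ = 2.112; I_d = (153/4080) · e^(−2.112) = (0.03750)(0.1210) = 4.54×10^-3 A.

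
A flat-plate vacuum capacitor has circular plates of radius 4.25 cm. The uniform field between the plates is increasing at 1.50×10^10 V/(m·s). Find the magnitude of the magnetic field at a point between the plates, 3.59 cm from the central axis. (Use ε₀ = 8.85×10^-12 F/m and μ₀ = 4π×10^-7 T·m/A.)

Through the whole plate area (πR² = 5.675×10^-3 m²), I_d = ε₀ πR² dE/dt = 7.534×10^-4 A.
∮B·dl = μ₀ I_d,enc with I_d,enc = I_d r²/R² = 5.376×10^-4 A; so B = μ₀ I_d,enc/(2πr) = 2.99×10^-9 T.

2.99×10^-9 T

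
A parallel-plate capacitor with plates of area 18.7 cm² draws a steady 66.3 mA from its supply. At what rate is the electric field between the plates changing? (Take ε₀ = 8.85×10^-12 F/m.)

The displacement current between the plates equals the conduction current, I_d = 66.3 mA.
Then dE/dt = I_d/(ε₀A) = 4.01×10^12 V/(m·s).

4.01×10^12 V/(m·s)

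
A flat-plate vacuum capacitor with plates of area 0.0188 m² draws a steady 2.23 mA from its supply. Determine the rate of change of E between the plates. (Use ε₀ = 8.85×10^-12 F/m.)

Charge continuity gives I_d = I = 2.23×10^-3 A between the plates.
Since I_d = ε₀ A dE/dt, dE/dt = I_d/(ε₀A) = (2.23×10^-3)/((8.85×10^-12)(0.0188)) = 1.34×10^10 V/(m·s).

1.34×10^10 V/(m·s)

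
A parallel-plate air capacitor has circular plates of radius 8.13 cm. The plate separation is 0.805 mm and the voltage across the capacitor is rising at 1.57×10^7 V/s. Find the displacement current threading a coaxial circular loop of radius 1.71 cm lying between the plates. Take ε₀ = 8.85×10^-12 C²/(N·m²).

1.59×10^-4 A

dE/dt = (dV/dt)/d = 1.950×10^10 V/(m·s); I_d = ε₀(πR²)(dE/dt) = (8.85×10^-12)(0.02076)(1.950×10^10) = 3.583×10^-3 A.
Since J_d is uniform, the enclosed fraction is (r/R)² = 0.04424, giving I_d,enc = 1.59×10^-4 A.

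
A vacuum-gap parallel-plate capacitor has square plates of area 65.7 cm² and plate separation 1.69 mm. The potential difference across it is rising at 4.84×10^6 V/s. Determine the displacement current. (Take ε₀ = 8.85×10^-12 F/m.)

The displacement current equals the charging current C dV/dt. With C = ε₀A/d = (8.85×10^-12)(6.57×10^-3)/(1.69×10^-3) = 3.441×10^-11 F, I_d = (3.441×10^-11)(4.84×10^6) = 1.67×10^-4 A.

1.67×10^-4 A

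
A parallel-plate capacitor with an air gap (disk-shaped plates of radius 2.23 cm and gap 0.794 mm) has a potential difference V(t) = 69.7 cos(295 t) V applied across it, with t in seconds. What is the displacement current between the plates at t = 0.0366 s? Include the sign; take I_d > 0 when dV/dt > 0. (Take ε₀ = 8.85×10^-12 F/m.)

3.51×10^-7 A

dV/dt = (69.7)(295)·−sin(10.797) = 2.016×10^4 V/s.
I_d = C dV/dt with C = ε₀A/d = (8.85×10^-12)(1.562×10^-3)/(7.94×10^-4) = 1.741×10^-11 F, so I_d = (1.741×10^-11)(2.016×10^4) = 3.51×10^-7 A.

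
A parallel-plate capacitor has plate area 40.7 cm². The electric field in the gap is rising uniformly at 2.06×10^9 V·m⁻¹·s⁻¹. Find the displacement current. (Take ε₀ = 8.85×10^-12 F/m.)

With a uniform field, Φ_E = EA, so I_d = ε₀ A dE/dt = 7.42×10^-5 A.

7.42×10^-5 A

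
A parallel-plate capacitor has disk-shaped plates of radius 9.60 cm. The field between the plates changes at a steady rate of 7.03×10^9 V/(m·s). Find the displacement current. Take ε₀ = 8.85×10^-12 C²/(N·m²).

I_d = ε₀ A (dE/dt) = (8.85×10^-12)(0.02895 m²)(7.03×10^9) = 1.80×10^-3 A.

1.80×10^-3 A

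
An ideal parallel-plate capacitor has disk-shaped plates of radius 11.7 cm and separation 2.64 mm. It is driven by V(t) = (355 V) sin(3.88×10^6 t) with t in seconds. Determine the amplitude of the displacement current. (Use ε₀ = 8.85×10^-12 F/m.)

0.199 A

(dE/dt)_max = V₀ω/d = 5.217×10^11 V/(m·s); ω = 3.88×10^6 rad/s.
I_d,max = ε₀ A (dE/dt)_max = (8.85×10^-12)(0.04301)(5.217×10^11) = 0.199 A.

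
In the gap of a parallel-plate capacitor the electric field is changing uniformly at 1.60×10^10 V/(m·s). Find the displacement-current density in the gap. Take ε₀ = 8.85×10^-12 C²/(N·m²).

0.142 A/m²

The displacement-current density is ε₀ ∂E/∂t = (8.85×10^-12)(1.60×10^10) = 0.142 A/m².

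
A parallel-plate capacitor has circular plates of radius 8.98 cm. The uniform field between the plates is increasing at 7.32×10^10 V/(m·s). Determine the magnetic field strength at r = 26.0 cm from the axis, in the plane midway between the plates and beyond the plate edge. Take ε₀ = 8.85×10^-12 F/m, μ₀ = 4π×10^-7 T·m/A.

1.26×10^-8 T

I_d = ε₀ dΦ_E/dt = ε₀ πR² (dE/dt) = (8.85×10^-12)(0.02533)(7.32×10^10) = 0.01641 A through the full plate area.
With r > R the enclosed displacement current is the full I_d; B = μ₀ I_d / (2πr) = 1.26×10^-8 T.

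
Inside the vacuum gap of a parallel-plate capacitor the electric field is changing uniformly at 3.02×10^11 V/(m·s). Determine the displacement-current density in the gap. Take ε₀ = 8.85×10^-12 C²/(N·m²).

2.67 A/m²

J_d = ε₀ dE/dt = (8.85×10^-12)(3.02×10^11) = 2.67 A/m².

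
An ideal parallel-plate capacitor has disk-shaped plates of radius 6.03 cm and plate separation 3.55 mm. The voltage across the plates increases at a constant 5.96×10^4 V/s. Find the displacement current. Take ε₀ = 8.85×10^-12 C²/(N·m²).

E = V/d so dE/dt = (dV/dt)/d = 1.679×10^7 V/(m·s), and I_d = ε₀ A dE/dt = (8.85×10^-12)(0.01142)(1.679×10^7) = 1.70×10^-6 A.

1.70×10^-6 A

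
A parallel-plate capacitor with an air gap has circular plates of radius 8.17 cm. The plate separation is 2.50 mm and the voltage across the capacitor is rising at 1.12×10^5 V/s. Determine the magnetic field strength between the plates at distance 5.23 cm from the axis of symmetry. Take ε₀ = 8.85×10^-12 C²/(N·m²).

1.30×10^-11 T

I_d = C dV/dt with C = ε₀πR²/d = 7.423×10^-11 F, so I_d = (7.423×10^-11)(1.12×10^5) = 8.314×10^-6 A.
For r < R the Ampère–Maxwell law gives B(2πr) = μ₀ I_d (r²/R²), so B = μ₀ I_d r/(2πR²) = (4π×10^-7)(8.314×10^-6)(0.0523)/(2π·0.0817²) = 1.30×10^-11 T.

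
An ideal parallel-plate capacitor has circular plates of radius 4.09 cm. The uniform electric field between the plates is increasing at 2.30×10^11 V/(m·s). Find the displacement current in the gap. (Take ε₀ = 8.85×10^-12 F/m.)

The displacement current is ε₀ times dΦ_E/dt = ε₀ A dE/dt = (8.85×10^-12)(5.255×10^-3)(2.30×10^11) = 0.0107 A.

0.0107 A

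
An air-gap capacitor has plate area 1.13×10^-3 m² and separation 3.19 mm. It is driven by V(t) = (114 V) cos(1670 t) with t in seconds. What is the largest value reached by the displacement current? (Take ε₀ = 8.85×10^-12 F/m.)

5.97×10^-7 A

(dE/dt)_max = V₀ω/d = 5.968×10^7 V/(m·s); ω = 1670 rad/s.
I_d,max = ε₀ A (dE/dt)_max = (8.85×10^-12)(1.13×10^-3)(5.968×10^7) = 5.97×10^-7 A.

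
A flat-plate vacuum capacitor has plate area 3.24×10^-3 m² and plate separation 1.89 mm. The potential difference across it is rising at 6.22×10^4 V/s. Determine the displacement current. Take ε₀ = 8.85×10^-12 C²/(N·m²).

The displacement current equals the charging current C dV/dt. With C = ε₀A/d = (8.85×10^-12)(3.24×10^-3)/(1.89×10^-3) = 1.517×10^-11 F, I_d = (1.517×10^-11)(6.22×10^4) = 9.44×10^-7 A.

9.44×10^-7 A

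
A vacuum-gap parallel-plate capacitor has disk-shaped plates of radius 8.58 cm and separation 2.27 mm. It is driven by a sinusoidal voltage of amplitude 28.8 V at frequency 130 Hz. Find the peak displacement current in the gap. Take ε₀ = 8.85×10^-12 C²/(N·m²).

C = ε₀A/d = (8.85×10^-12)(0.02313)/(2.27×10^-3) = 9.018×10^-11 F; ω = 2πf = 816.8 rad/s.
I_d = C dV/dt, so |I_d|_max = C V₀ ω = (9.018×10^-11)(28.8)(816.8) = 2.12×10^-6 A.

2.12×10^-6 A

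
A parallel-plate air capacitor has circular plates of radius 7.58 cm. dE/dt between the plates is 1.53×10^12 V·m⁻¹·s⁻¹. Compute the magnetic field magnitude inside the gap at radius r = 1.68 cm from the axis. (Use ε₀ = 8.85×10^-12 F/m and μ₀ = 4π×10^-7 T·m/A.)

1.43×10^-7 T

Through the whole plate area (πR² = 0.01805 m²), I_d = ε₀ πR² dE/dt = 0.2444 A.
∮B·dl = μ₀ I_d,enc with I_d,enc = I_d r²/R² = 0.01201 A; so B = μ₀ I_d,enc/(2πr) = 1.43×10^-7 T.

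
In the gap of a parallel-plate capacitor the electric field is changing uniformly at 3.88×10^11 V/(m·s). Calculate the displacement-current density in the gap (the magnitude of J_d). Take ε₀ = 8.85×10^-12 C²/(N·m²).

J_d = ε₀ dE/dt = (8.85×10^-12)(3.88×10^11) = 3.43 A/m².

3.43 A/m²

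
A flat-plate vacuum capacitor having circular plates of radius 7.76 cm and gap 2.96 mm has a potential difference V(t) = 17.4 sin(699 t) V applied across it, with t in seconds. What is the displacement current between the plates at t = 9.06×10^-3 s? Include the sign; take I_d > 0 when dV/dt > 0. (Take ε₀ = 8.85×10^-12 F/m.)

dE/dt = (V₀ω/d)·cos(ωt) with ωt = 6.33294 rad: (17.4)(699)(0.9988)/(2.96×10^-3) = 4.104×10^6 V/(m·s).
I_d = ε₀ A dE/dt = (8.85×10^-12)(0.01892)(4.104×10^6) = 6.87×10^-7 A.

6.87×10^-7 A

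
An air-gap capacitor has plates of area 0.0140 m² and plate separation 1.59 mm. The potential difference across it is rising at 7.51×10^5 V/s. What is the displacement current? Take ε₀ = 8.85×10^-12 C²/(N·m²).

5.85×10^-5 A

The field between the plates is E = V/d, so dE/dt = (7.51×10^5)/(1.59×10^-3 m) = 4.723×10^8 V/(m·s).
I_d = ε₀ A (dE/dt) = (8.85×10^-12)(0.0140)(4.723×10^8) = 5.85×10^-5 A.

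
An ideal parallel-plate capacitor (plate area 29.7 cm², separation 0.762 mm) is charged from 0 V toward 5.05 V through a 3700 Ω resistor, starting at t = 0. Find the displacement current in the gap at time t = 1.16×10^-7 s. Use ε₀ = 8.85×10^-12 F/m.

5.50×10^-4 A

With C = ε₀A/d = (8.85×10^-12)(2.97×10^-3)/(7.62×10^-4) = 3.449×10^-11 F, the time constant is τ = RC = 1.276×10^-7 s, so t/τ = 0.9091 and e^(−t/τ) = 0.4029.
I_d = I_cond = (V₀/R) e^(−t/τ) = (1.365×10^-3)(0.4029) = 5.50×10^-4 A.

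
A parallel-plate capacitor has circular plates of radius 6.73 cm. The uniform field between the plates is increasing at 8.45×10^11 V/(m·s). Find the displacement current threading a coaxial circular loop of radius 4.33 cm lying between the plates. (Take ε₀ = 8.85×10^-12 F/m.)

0.0440 A

I_d = ε₀ dΦ_E/dt = ε₀ πR² (dE/dt) = (8.85×10^-12)(0.01423)(8.45×10^11) = 0.1064 A through the full plate area.
The field is uniform, so I_d,enc = I_d (r/R)² = (0.1064)(4.33/6.73)² = 0.0440 A.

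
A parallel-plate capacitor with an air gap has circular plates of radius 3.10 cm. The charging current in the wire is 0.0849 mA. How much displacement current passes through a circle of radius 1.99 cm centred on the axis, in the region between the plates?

3.50×10^-5 A

By continuity the displacement current in the gap matches the conduction current: I_d = 8.49×10^-5 A.
Since J_d is uniform, the enclosed fraction is (r/R)² = 0.4121, giving I_d,enc = 3.50×10^-5 A.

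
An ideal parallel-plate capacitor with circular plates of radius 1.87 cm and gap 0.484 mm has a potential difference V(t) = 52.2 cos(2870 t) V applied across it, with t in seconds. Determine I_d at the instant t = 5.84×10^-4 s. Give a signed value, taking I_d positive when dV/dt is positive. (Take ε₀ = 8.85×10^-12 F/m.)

-2.99×10^-6 A

dE/dt = (V₀ω/d)·−sin(ωt) with ωt = 1.67608 rad: (52.2)(2870)(-0.9945)/(4.84×10^-4) = -3.078×10^8 V/(m·s).
I_d = ε₀ A dE/dt = (8.85×10^-12)(1.099×10^-3)(-3.078×10^8) = -2.99×10^-6 A.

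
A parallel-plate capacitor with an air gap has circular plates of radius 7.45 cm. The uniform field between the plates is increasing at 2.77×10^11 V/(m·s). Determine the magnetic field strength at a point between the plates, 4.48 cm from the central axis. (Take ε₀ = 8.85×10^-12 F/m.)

6.90×10^-8 T

Through the whole plate area (πR² = 0.01744 m²), I_d = ε₀ πR² dE/dt = 0.04275 A.
For r < R the Ampère–Maxwell law gives B(2πr) = μ₀ I_d (r²/R²), so B = μ₀ I_d r/(2πR²) = (4π×10^-7)(0.04275)(0.0448)/(2π·0.0745²) = 6.90×10^-8 T.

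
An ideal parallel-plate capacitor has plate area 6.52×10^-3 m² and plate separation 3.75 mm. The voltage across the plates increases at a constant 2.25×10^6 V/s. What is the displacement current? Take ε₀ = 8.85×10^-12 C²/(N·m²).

The displacement current equals the charging current C dV/dt. With C = ε₀A/d = (8.85×10^-12)(6.52×10^-3)/(3.75×10^-3) = 1.539×10^-11 F, I_d = (1.539×10^-11)(2.25×10^6) = 3.46×10^-5 A.

3.46×10^-5 A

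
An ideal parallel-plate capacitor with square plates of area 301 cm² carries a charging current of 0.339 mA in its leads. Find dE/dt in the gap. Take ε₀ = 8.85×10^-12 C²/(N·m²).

1.27×10^9 V/(m·s)

The displacement current between the plates equals the conduction current, I_d = 0.339 mA.
Inverting I_d = ε₀ A dE/dt gives dE/dt = 3.39×10^-4 / (8.85×10^-12 · 0.0301) = 1.27×10^9 V/(m·s).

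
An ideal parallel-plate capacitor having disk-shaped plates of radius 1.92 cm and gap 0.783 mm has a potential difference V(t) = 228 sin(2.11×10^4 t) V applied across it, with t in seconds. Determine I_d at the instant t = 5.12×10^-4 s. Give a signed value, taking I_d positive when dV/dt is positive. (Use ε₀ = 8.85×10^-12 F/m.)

dE/dt = (V₀ω/d)·cos(ωt) with ωt = 10.8032 rad: (228)(2.11×10^4)(-0.1912)/(7.83×10^-4) = -1.175×10^9 V/(m·s).
I_d = ε₀ A dE/dt = (8.85×10^-12)(1.158×10^-3)(-1.175×10^9) = -1.20×10^-5 A.

-1.20×10^-5 A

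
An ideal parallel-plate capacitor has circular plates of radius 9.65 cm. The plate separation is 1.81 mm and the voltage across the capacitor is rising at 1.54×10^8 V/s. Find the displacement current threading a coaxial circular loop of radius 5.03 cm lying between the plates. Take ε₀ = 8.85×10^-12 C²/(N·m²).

I_d = C dV/dt with C = ε₀πR²/d = 1.431×10^-10 F, so I_d = (1.431×10^-10)(1.54×10^8) = 0.02204 A.
Through an area πr² the displacement current is I_d·(πr²/πR²) = I_d (r/R)² = 5.99×10^-3 A.

5.99×10^-3 A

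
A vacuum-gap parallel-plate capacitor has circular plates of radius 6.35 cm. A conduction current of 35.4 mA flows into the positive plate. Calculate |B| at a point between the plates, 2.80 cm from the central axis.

Between the plates the displacement current equals the wire current: I_d = 35.4 mA = 0.0354 A.
An Ampèrian loop of radius r encloses a fraction (r/R)² of I_d. Then B·2πr = μ₀ I_d (r/R)², giving B = μ₀ I_d r/(2πR²) = 4.92×10^-8 T.

4.92×10^-8 T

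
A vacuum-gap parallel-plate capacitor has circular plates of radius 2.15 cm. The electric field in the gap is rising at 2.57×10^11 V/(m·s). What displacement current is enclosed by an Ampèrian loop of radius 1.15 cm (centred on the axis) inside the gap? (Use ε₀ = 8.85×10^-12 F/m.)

9.45×10^-4 A

I_d = ε₀ dΦ_E/dt = ε₀ πR² (dE/dt) = (8.85×10^-12)(1.452×10^-3)(2.57×10^11) = 3.303×10^-3 A through the full plate area.
The field is uniform, so I_d,enc = I_d (r/R)² = (3.303×10^-3)(1.15/2.15)² = 9.45×10^-4 A.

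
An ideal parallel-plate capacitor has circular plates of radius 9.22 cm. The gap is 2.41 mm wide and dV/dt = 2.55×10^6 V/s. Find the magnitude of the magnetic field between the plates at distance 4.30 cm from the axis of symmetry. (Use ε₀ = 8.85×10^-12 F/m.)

2.53×10^-10 T

With E = V/d, dE/dt = 1.058×10^9 V/(m·s) and πR² = 0.02671 m², giving I_d = ε₀ πR² dE/dt = 2.501×10^-4 A.
An Ampèrian loop of radius r encloses a fraction (r/R)² of I_d. Then B·2πr = μ₀ I_d (r/R)², giving B = μ₀ I_d r/(2πR²) = 2.53×10^-10 T.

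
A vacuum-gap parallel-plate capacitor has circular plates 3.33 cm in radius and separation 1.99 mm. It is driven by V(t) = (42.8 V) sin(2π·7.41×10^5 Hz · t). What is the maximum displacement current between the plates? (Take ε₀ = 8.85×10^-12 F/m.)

3.09×10^-3 A

(dE/dt)_max = V₀ω/d = 1.001×10^11 V/(m·s); ω = 2πf = 4.656×10^6 rad/s.
I_d,max = ε₀ A (dE/dt)_max = (8.85×10^-12)(3.484×10^-3)(1.001×10^11) = 3.09×10^-3 A.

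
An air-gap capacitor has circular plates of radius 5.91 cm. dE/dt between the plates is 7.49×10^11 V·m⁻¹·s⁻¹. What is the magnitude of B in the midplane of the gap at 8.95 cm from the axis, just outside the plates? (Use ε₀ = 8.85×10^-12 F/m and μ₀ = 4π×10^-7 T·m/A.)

Total displacement current: I_d = ε₀(πR²)(dE/dt) = (8.85×10^-12)(0.01097)(7.49×10^11) = 0.07272 A.
With r > R the enclosed displacement current is the full I_d; B = μ₀ I_d / (2πr) = 1.63×10^-7 T.

1.63×10^-7 T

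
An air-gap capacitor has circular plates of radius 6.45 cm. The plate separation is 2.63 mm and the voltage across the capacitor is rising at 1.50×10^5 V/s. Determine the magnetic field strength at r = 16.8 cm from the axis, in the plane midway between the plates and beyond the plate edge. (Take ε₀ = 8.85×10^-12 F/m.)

dE/dt = (dV/dt)/d = 5.703×10^7 V/(m·s); I_d = ε₀(πR²)(dE/dt) = (8.85×10^-12)(0.01307)(5.703×10^7) = 6.597×10^-6 A.
For r ≥ R the full I_d is enclosed: B = μ₀ I_d/(2πr) = (4π×10^-7)(6.597×10^-6)/(2π·0.168) = 7.85×10^-12 T.

7.85×10^-12 T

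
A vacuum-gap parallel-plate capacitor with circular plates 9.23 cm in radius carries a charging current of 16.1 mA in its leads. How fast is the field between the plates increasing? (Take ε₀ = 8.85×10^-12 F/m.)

6.80×10^10 V/(m·s)

By continuity, I_d in the gap equals the 16.1 mA flowing in the wire.
Since I_d = ε₀ A dE/dt, dE/dt = I_d/(ε₀A) = (0.0161)/((8.85×10^-12)(0.02676)) = 6.80×10^10 V/(m·s).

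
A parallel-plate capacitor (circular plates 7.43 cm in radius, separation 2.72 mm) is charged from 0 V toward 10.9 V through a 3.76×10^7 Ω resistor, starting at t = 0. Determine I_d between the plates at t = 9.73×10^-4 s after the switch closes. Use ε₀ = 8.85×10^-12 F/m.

1.83×10^-7 A

With C = ε₀A/d = (8.85×10^-12)(0.01734)/(2.72×10^-3) = 5.642×10^-11 F, the time constant is τ = RC = 2.121×10^-3 s, so t/τ = 0.4587 and e^(−t/τ) = 0.6321.
I_d = I_cond = (V₀/R) e^(−t/τ) = (2.899×10^-7)(0.6321) = 1.83×10^-7 A.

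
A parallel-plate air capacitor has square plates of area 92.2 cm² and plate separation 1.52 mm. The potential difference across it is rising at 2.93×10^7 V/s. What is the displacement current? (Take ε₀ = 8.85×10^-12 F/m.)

E = V/d so dE/dt = (dV/dt)/d = 1.928×10^10 V/(m·s), and I_d = ε₀ A dE/dt = (8.85×10^-12)(9.22×10^-3)(1.928×10^10) = 1.57×10^-3 A.

1.57×10^-3 A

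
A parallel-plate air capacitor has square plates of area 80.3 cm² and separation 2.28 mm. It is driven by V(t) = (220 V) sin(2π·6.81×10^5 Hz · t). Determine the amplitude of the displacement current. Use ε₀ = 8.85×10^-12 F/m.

(dE/dt)_max = V₀ω/d = 4.129×10^11 V/(m·s); ω = 2πf = 4.279×10^6 rad/s.
I_d,max = ε₀ A (dE/dt)_max = (8.85×10^-12)(8.03×10^-3)(4.129×10^11) = 0.0293 A.

0.0293 A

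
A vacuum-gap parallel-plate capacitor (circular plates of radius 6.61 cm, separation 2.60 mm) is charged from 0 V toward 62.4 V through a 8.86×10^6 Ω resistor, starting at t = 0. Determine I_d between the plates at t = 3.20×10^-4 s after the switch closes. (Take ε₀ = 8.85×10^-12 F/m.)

3.25×10^-6 A

With C = ε₀A/d = (8.85×10^-12)(0.01373)/(2.60×10^-3) = 4.673×10^-11 F, the time constant is τ = RC = 4.140×10^-4 s, so t/τ = 0.7729 and e^(−t/τ) = 0.4617.
I_d = I_cond = (V₀/R) e^(−t/τ) = (7.043×10^-6)(0.4617) = 3.25×10^-6 A.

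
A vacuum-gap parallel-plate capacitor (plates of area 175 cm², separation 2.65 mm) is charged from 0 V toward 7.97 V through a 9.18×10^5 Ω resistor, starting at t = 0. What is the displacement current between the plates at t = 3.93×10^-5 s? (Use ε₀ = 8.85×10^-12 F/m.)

4.17×10^-6 A

C = ε₀A/d = (8.85×10^-12)(0.0175)/(2.65×10^-3) = 5.844×10^-11 F, so τ = RC = 5.365×10^-5 s.
The conduction current is I(t) = (V₀/R) e^(−t/τ), and the displacement current between the plates equals it.
t/τ = 0.7325; I_d = (7.97/9.18×10^5) · e^(−0.7325) = (8.682×10^-6)(0.4807) = 4.17×10^-6 A.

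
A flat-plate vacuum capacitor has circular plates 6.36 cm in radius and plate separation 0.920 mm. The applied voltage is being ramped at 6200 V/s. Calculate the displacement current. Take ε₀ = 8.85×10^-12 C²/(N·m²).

7.58×10^-7 A

The field between the plates is E = V/d, so dE/dt = (6200)/(9.20×10^-4 m) = 6.739×10^6 V/(m·s).
I_d = ε₀ A (dE/dt) = (8.85×10^-12)(0.01271)(6.739×10^6) = 7.58×10^-7 A.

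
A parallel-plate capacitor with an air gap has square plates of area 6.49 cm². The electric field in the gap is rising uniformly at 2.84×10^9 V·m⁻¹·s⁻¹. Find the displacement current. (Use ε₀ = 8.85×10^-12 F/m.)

I_d = ε₀ A (dE/dt) = (8.85×10^-12)(6.49×10^-4 m²)(2.84×10^9) = 1.63×10^-5 A.

1.63×10^-5 A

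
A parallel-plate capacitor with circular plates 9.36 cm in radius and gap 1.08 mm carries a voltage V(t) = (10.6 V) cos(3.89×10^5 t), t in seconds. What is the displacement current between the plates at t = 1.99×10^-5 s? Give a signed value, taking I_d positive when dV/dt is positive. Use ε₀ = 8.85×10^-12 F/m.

dE/dt = (V₀ω/d)·−sin(ωt) with ωt = 7.7411 rad: (10.6)(3.89×10^5)(-0.9936)/(1.08×10^-3) = -3.794×10^9 V/(m·s).
I_d = ε₀ A dE/dt = (8.85×10^-12)(0.02752)(-3.794×10^9) = -9.24×10^-4 A.

-9.24×10^-4 A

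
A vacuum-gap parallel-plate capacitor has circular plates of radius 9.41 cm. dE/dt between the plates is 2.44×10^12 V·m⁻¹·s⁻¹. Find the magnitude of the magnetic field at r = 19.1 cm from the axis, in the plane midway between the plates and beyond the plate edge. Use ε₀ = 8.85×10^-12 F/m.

6.29×10^-7 T

Total displacement current: I_d = ε₀(πR²)(dE/dt) = (8.85×10^-12)(0.02782)(2.44×10^12) = 0.6007 A.
With r > R the enclosed displacement current is the full I_d; B = μ₀ I_d / (2πr) = 6.29×10^-7 T.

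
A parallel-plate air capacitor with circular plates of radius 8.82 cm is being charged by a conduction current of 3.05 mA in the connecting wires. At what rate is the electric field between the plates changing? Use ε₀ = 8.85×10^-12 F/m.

The displacement current between the plates equals the conduction current, I_d = 3.05 mA.
Inverting I_d = ε₀ A dE/dt gives dE/dt = 3.05×10^-3 / (8.85×10^-12 · 0.02444) = 1.41×10^10 V/(m·s).

1.41×10^10 V/(m·s)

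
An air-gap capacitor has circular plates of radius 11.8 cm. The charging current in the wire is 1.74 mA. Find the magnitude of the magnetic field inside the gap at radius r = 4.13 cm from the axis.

By continuity the displacement current in the gap matches the conduction current: I_d = 1.74×10^-3 A.
For r < R the Ampère–Maxwell law gives B(2πr) = μ₀ I_d (r²/R²), so B = μ₀ I_d r/(2πR²) = (4π×10^-7)(1.74×10^-3)(0.0413)/(2π·0.118²) = 1.03×10^-9 T.

1.03×10^-9 T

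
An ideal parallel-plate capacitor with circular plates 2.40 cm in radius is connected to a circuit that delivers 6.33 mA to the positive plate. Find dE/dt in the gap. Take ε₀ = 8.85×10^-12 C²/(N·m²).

The displacement current between the plates equals the conduction current, I_d = 6.33 mA.
Since I_d = ε₀ A dE/dt, dE/dt = I_d/(ε₀A) = (6.33×10^-3)/((8.85×10^-12)(1.810×10^-3)) = 3.95×10^11 V/(m·s).

3.95×10^11 V/(m·s)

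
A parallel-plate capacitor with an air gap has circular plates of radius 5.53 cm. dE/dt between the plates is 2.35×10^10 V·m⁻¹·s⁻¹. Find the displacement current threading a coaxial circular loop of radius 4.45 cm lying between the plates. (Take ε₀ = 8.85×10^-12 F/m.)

Through the whole plate area (πR² = 9.607×10^-3 m²), I_d = ε₀ πR² dE/dt = 1.998×10^-3 A.
The field is uniform, so I_d,enc = I_d (r/R)² = (1.998×10^-3)(4.45/5.53)² = 1.29×10^-3 A.

1.29×10^-3 A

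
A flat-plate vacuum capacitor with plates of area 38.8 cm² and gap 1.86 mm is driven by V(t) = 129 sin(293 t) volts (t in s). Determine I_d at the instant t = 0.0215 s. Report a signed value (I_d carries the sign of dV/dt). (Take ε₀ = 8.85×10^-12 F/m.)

dE/dt = (V₀ω/d)·cos(ωt) with ωt = 6.2995 rad: (129)(293)(0.9999)/(1.86×10^-3) = 2.032×10^7 V/(m·s).
I_d = ε₀ A dE/dt = (8.85×10^-12)(3.88×10^-3)(2.032×10^7) = 6.98×10^-7 A.

6.98×10^-7 A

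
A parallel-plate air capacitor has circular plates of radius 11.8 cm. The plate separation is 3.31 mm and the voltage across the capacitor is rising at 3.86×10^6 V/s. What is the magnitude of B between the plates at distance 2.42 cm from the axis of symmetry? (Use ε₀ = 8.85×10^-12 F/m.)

I_d = C dV/dt with C = ε₀πR²/d = 1.169×10^-10 F, so I_d = (1.169×10^-10)(3.86×10^6) = 4.512×10^-4 A.
For r < R the Ampère–Maxwell law gives B(2πr) = μ₀ I_d (r²/R²), so B = μ₀ I_d r/(2πR²) = (4π×10^-7)(4.512×10^-4)(0.0242)/(2π·0.118²) = 1.57×10^-10 T.

1.57×10^-10 T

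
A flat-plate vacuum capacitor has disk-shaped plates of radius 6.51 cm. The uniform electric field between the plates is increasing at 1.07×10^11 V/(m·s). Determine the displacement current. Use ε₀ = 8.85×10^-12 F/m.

0.0126 A

I_d = ε₀ A (dE/dt) = (8.85×10^-12)(0.01331 m²)(1.07×10^11) = 0.0126 A.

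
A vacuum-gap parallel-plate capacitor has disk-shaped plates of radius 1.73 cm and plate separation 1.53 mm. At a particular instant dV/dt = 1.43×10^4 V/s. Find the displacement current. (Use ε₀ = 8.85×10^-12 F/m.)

E = V/d so dE/dt = (dV/dt)/d = 9.346×10^6 V/(m·s), and I_d = ε₀ A dE/dt = (8.85×10^-12)(9.402×10^-4)(9.346×10^6) = 7.78×10^-8 A.

7.78×10^-8 A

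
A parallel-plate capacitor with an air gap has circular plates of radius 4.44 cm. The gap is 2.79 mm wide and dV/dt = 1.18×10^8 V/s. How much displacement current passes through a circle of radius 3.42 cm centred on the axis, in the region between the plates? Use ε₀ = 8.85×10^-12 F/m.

With E = V/d, dE/dt = 4.229×10^10 V/(m·s) and πR² = 6.193×10^-3 m², giving I_d = ε₀ πR² dE/dt = 2.318×10^-3 A.
Since J_d is uniform, the enclosed fraction is (r/R)² = 0.5933, giving I_d,enc = 1.38×10^-3 A.

1.38×10^-3 A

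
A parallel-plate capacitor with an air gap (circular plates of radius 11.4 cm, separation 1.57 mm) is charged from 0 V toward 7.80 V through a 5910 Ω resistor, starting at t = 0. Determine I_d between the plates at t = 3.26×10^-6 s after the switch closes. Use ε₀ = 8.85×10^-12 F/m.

1.20×10^-4 A

C = ε₀A/d = (8.85×10^-12)(0.04083)/(1.57×10^-3) = 2.302×10^-10 F and τ = RC = 1.360×10^-6 s. I_d in the gap equals the RC charging current.
I_d(t) = (V₀/R) e^(−t/τ) = 1.320×10^-3 · e^(−2.397) = 1.20×10^-4 A.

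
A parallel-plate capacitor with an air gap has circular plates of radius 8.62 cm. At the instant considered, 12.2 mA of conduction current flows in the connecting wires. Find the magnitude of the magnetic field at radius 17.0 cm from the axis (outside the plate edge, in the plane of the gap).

1.44×10^-8 T

Between the plates the displacement current equals the wire current: I_d = 12.2 mA = 0.0122 A.
Outside the plates the loop encloses all of I_d, so B·2πr = μ₀ I_d and B = 1.44×10^-8 T.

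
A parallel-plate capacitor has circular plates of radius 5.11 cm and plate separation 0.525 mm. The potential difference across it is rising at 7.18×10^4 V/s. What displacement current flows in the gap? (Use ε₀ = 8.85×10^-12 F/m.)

The field between the plates is E = V/d, so dE/dt = (7.18×10^4)/(5.25×10^-4 m) = 1.368×10^8 V/(m·s).
I_d = ε₀ A (dE/dt) = (8.85×10^-12)(8.203×10^-3)(1.368×10^8) = 9.93×10^-6 A.

9.93×10^-6 A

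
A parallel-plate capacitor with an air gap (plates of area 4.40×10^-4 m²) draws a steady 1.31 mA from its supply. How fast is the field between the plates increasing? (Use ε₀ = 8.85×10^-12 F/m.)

Charge continuity gives I_d = I = 1.31×10^-3 A between the plates.
Since I_d = ε₀ A dE/dt, dE/dt = I_d/(ε₀A) = (1.31×10^-3)/((8.85×10^-12)(4.40×10^-4)) = 3.36×10^11 V/(m·s).

3.36×10^11 V/(m·s)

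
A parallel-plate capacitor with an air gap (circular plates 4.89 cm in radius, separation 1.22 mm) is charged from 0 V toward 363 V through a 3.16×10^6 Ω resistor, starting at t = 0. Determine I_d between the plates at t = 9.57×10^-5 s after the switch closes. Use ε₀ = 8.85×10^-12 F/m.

With C = ε₀A/d = (8.85×10^-12)(7.512×10^-3)/(1.22×10^-3) = 5.449×10^-11 F, the time constant is τ = RC = 1.722×10^-4 s, so t/τ = 0.5557 and e^(−t/τ) = 0.5737.
I_d = I_cond = (V₀/R) e^(−t/τ) = (1.149×10^-4)(0.5737) = 6.59×10^-5 A.

6.59×10^-5 A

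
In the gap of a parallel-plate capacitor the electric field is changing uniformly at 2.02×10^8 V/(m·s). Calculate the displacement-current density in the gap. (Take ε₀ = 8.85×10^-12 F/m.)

1.79×10^-3 A/m²

The displacement-current density is ε₀ ∂E/∂t = (8.85×10^-12)(2.02×10^8) = 1.79×10^-3 A/m².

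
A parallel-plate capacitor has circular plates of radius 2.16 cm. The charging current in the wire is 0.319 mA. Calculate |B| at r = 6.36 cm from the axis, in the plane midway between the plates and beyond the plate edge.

Between the plates the displacement current equals the wire current: I_d = 0.319 mA = 3.19×10^-4 A.
For r ≥ R the full I_d is enclosed: B = μ₀ I_d/(2πr) = (4π×10^-7)(3.19×10^-4)/(2π·0.0636) = 1.00×10^-9 T.

1.00×10^-9 T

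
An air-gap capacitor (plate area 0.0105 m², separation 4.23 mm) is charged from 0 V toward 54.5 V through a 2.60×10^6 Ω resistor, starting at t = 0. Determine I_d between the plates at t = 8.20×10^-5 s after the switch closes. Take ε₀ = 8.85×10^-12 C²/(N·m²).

With C = ε₀A/d = (8.85×10^-12)(0.0105)/(4.23×10^-3) = 2.197×10^-11 F, the time constant is τ = RC = 5.712×10^-5 s, so t/τ = 1.436 and e^(−t/τ) = 0.2379.
I_d = I_cond = (V₀/R) e^(−t/τ) = (2.096×10^-5)(0.2379) = 4.99×10^-6 A.

4.99×10^-6 A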